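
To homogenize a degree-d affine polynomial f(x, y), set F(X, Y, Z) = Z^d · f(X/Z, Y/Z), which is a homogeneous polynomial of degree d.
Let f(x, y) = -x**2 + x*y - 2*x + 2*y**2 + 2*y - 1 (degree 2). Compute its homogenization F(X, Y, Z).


F(X, Y, Z) = -X**2 + X*Y - 2*X*Z + 2*Y**2 + 2*Y*Z - Z**2

deg(f) = 2.
Substitute x = X/Z, y = Y/Z into f, then multiply by Z^2.
  monomial -1·x^2·y^0 ↦ -1·X^2·Y^0·Z^0.
  monomial 1·x^1·y^1 ↦ 1·X^1·Y^1·Z^0.
  monomial -2·x^1·y^0 ↦ -2·X^1·Y^0·Z^1.
  monomial 2·x^0·y^2 ↦ 2·X^0·Y^2·Z^0.
  monomial 2·x^0·y^1 ↦ 2·X^0·Y^1·Z^1.
  monomial -1·x^0·y^0 ↦ -1·X^0·Y^0·Z^2.
Collecting: F(X, Y, Z) = -X**2 + X*Y - 2*X*Z + 2*Y**2 + 2*Y*Z - Z**2.


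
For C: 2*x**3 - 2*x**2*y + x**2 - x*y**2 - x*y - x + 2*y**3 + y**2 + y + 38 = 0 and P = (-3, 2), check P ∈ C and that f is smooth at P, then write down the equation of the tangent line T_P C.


Tangent line at P: 65*x + 26*y + 143 = 0.

Step 1: f(-3, 2) = 0, so P lies on C.
Step 2: partial derivatives
  f_x(x, y) = 6*x**2 - 4*x*y + 2*x - y**2 - y - 1, f_y(x, y) = -2*x**2 - 2*x*y - x + 6*y**2 + 2*y + 1.
  f_x(P) = 65, f_y(P) = 26 (gradient nonzero, so P is smooth).
Step 3: tangent line at P: 65·(x − -3) + 26·(y − 2) = 0.
Expanding: 65*x + 26*y + 143 = 0.


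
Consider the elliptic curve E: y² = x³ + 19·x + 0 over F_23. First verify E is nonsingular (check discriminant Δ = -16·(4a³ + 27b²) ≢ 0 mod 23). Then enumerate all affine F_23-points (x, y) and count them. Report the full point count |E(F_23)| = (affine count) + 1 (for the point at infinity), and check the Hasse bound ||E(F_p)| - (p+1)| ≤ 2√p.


Affine points = {(0, 0), (2, 0), (4, 5), (4, 18), (5, 6), (5, 17), (6, 10), (6, 13), (7, 4), (7, 19), (9, 7), (9, 16), (12, 1), (12, 22), (13, 11), (13, 12), (15, 7), (15, 16), (20, 10), (20, 13), (21, 0), (22, 7), (22, 16)}; affine count = 23; |E(F_23)| = 24.

Discriminant check: Δ ∝ 4a³ + 27b² = 4·19³ + 27·0² = 4·6859 + 27·0 ≡ 20 (mod 23). Nonzero ⇒ E is nonsingular.
For each x ∈ F_23, compute rhs = x³ + 19·x + 0 mod 23, then count y ∈ F_23 with y² ≡ rhs.
  x = 0: rhs = 0, matching y values: 0 (1 points).
  x = 1: rhs = 20, matching y values: none (0 points).
  x = 2: rhs = 0, matching y values: 0 (1 points).
  x = 3: rhs = 15, matching y values: none (0 points).
  x = 4: rhs = 2, matching y values: 5, 18 (2 points).
  x = 5: rhs = 13, matching y values: 6, 17 (2 points).
  x = 6: rhs = 8, matching y values: 10, 13 (2 points).
  x = 7: rhs = 16, matching y values: 4, 19 (2 points).
  x = 8: rhs = 20, matching y values: none (0 points).
  x = 9: rhs = 3, matching y values: 7, 16 (2 points).
  x = 10: rhs = 17, matching y values: none (0 points).
  x = 11: rhs = 22, matching y values: none (0 points).
  x = 12: rhs = 1, matching y values: 1, 22 (2 points).
  x = 13: rhs = 6, matching y values: 11, 12 (2 points).
  x = 14: rhs = 20, matching y values: none (0 points).
  x = 15: rhs = 3, matching y values: 7, 16 (2 points).
  x = 16: rhs = 7, matching y values: none (0 points).
  x = 17: rhs = 15, matching y values: none (0 points).
  x = 18: rhs = 10, matching y values: none (0 points).
  x = 19: rhs = 21, matching y values: none (0 points).
  x = 20: rhs = 8, matching y values: 10, 13 (2 points).
  x = 21: rhs = 0, matching y values: 0 (1 points).
  x = 22: rhs = 3, matching y values: 7, 16 (2 points).
Total affine count: 23.
Full point count |E(F_23)| = 23 + 1 = 24.
Hasse bound: |24 − (23+1)| = |0| = 0 ≤ 2√23 ≈ 9.5917 ✓.


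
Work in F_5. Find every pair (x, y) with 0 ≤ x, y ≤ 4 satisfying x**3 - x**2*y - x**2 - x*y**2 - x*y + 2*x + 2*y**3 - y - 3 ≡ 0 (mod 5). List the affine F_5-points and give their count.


Affine F_5-points: {(1, 2), (1, 3), (2, 0), (2, 3), (4, 1)}; count = 5.

For each of the 25 pairs (x, y) ∈ F_5², evaluate f(x, y) mod 5. Record the zeros.
  x = 0: [0↦2, 1↦3, 2↦1, 3↦3, 4↦1]  zeros at y ∈ ∅
  x = 1: [0↦4, 1↦2, 2↦0, 3↦0, 4↦4]  zeros at y ∈ {2, 3}
  x = 2: [0↦0, 1↦3, 2↦4, 3↦0, 4↦3]  zeros at y ∈ {0, 3}
  x = 3: [0↦1, 1↦2, 2↦4, 3↦4, 4↦4]  zeros at y ∈ ∅
  x = 4: [0↦3, 1↦0, 2↦1, 3↦3, 4↦3]  zeros at y ∈ {1}
Collecting zeros: affine points = {(1, 2), (1, 3), (2, 0), (2, 3), (4, 1)}.
Total count |C(F_5)_aff| = 5.


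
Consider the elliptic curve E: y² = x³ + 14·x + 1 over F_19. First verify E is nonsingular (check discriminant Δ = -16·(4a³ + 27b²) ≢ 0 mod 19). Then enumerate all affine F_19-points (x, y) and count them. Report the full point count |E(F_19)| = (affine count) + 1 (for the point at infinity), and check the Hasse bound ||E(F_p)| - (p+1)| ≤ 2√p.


Affine points = {(0, 1), (0, 18), (1, 4), (1, 15), (4, 8), (4, 11), (5, 5), (5, 14), (6, 4), (6, 15), (7, 9), (7, 10), (8, 6), (8, 13), (9, 1), (9, 18), (10, 1), (10, 18), (11, 2), (11, 17), (12, 4), (12, 15), (13, 9), (13, 10), (18, 9), (18, 10)}; affine count = 26; |E(F_19)| = 27.

Discriminant check: Δ ∝ 4a³ + 27b² = 4·14³ + 27·1² = 4·2744 + 27·1 ≡ 2 (mod 19). Nonzero ⇒ E is nonsingular.
For each x ∈ F_19, compute rhs = x³ + 14·x + 1 mod 19, then count y ∈ F_19 with y² ≡ rhs.
  x = 0: rhs = 1, matching y values: 1, 18 (2 points).
  x = 1: rhs = 16, matching y values: 4, 15 (2 points).
  x = 2: rhs = 18, matching y values: none (0 points).
  x = 3: rhs = 13, matching y values: none (0 points).
  x = 4: rhs = 7, matching y values: 8, 11 (2 points).
  x = 5: rhs = 6, matching y values: 5, 14 (2 points).
  x = 6: rhs = 16, matching y values: 4, 15 (2 points).
  x = 7: rhs = 5, matching y values: 9, 10 (2 points).
  x = 8: rhs = 17, matching y values: 6, 13 (2 points).
  x = 9: rhs = 1, matching y values: 1, 18 (2 points).
  x = 10: rhs = 1, matching y values: 1, 18 (2 points).
  x = 11: rhs = 4, matching y values: 2, 17 (2 points).
  x = 12: rhs = 16, matching y values: 4, 15 (2 points).
  x = 13: rhs = 5, matching y values: 9, 10 (2 points).
  x = 14: rhs = 15, matching y values: none (0 points).
  x = 15: rhs = 14, matching y values: none (0 points).
  x = 16: rhs = 8, matching y values: none (0 points).
  x = 17: rhs = 3, matching y values: none (0 points).
  x = 18: rhs = 5, matching y values: 9, 10 (2 points).
Total affine count: 26.
Full point count |E(F_19)| = 26 + 1 = 27.
Hasse bound: |27 − (19+1)| = |7| = 7 ≤ 2√19 ≈ 8.7178 ✓.


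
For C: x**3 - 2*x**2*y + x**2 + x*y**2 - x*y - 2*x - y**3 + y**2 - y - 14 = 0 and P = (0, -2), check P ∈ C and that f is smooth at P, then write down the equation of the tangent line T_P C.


Tangent line at P: 4*x - 17*y - 34 = 0.

Step 1: f(0, -2) = 0, so P lies on C.
Step 2: partial derivatives
  f_x(x, y) = 3*x**2 - 4*x*y + 2*x + y**2 - y - 2, f_y(x, y) = -2*x**2 + 2*x*y - x - 3*y**2 + 2*y - 1.
  f_x(P) = 4, f_y(P) = -17 (gradient nonzero, so P is smooth).
Step 3: tangent line at P: 4·(x − 0) + -17·(y − -2) = 0.
Expanding: 4*x - 17*y - 34 = 0.


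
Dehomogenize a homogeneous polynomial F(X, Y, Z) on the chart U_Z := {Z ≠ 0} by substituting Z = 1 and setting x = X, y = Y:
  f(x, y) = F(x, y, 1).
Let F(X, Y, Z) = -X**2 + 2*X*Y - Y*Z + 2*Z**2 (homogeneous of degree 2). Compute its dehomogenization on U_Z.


f(x, y) = -x**2 + 2*x*y - y + 2

On U_Z we set Z = 1. Each monomial c·X^i·Y^j·Z^k in F becomes c·x^i·y^j·1^k = c·x^i·y^j.
Substituting Z = 1: F(X, Y, 1) = -x**2 + 2*x*y - y + 2.
Note: deg(f) ≤ deg(F) = 2; strict inequality happens when F is divisible by Z (lost terms).


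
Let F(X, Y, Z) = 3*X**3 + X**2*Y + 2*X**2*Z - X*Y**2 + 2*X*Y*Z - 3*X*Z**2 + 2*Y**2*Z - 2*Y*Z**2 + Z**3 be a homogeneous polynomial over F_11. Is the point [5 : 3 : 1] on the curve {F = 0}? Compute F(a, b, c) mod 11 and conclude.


F(5,3,1) ≡ 10 (mod 11); P is NOT on the curve.

Evaluate F(5, 3, 1) term-by-term (mod 11).
  3*X**3 ↦ 3·125·1·1 = 375
  X**2*Y ↦ 1·25·3·1 = 75
  2*X**2*Z ↦ 2·25·1·1 = 50
  -X*Y**2 ↦ -1·5·9·1 = -45
  2*X*Y*Z ↦ 2·5·3·1 = 30
  -3*X*Z**2 ↦ -3·5·1·1 = -15
  2*Y**2*Z ↦ 2·1·9·1 = 18
  -2*Y*Z**2 ↦ -2·1·3·1 = -6
  Z**3 ↦ 1·1·1·1 = 1
Sum: F(5, 3, 1) = (375) + (75) + (50) + (-45) + (30) + (-15) + (18) + (-6) + (1) = 483.
Reducing mod 11: 483 ≡ 10 (mod 11).
Since F(a, b, c) ≡ 10 ≠ 0 (mod 11), P does NOT lie on the curve.


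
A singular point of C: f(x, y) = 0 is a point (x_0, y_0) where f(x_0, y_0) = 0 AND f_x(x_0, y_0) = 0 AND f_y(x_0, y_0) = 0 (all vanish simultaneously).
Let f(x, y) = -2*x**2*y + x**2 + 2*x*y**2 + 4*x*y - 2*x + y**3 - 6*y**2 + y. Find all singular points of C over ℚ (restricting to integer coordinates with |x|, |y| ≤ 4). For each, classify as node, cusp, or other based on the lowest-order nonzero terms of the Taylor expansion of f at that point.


Singular points: {(2, 1)}; classification: node.

Compute partial derivatives:
  f_x = -4*x*y + 2*x + 2*y**2 + 4*y - 2.
  f_y = -2*x**2 + 4*x*y + 4*x + 3*y**2 - 12*y + 1.
Scan x_0 ∈ {−4, ..., 4}. For each x_0, f_y(x_0, y) is a polynomial in y; find its integer roots y ∈ {−4, ..., 4}, then test f_x and f at those candidates.
  x = -4: f_y(-4, y) = 3*y**2 - 28*y - 47; no integer root y with |y| ≤ 4.
  x = -3: f_y(-3, y) = 3*y**2 - 24*y - 29; no integer root y with |y| ≤ 4.
  x = -2: f_y(-2, y) = 3*y**2 - 20*y - 15; no integer root y with |y| ≤ 4.
  x = -1: f_y(-1, y) = 3*y**2 - 16*y - 5; no integer root y with |y| ≤ 4.
  x = 0: f_y(0, y) = 3*y**2 - 12*y + 1; no integer root y with |y| ≤ 4.
  x = 1: f_y(1, y) = 3*y**2 - 8*y + 3; no integer root y with |y| ≤ 4.
  x = 2: f_y(2, y) = 3*y**2 - 4*y + 1; vanishes at y ∈ {1}. (2, 1): f_x = 0, f = 0 — SINGULAR.
  x = 3: f_y(3, y) = 3*y**2 - 5; no integer root y with |y| ≤ 4.
  x = 4: f_y(4, y) = 3*y**2 + 4*y - 15; vanishes at y ∈ {-3}. (4, -3): f_x = 60 ≠ 0.
Only singular point on the grid: (2, 1).
Classify: substitute x = 2 + u, y = 1 + v and expand: f = -2*u**2*v - u**2 + 2*u*v**2 + v**3 + v**2.
No constant or linear terms (consistent with a singular point). Quadratic part: -u**2 + v**2. Cubic part: -2*u**2*v + 2*u*v**2 + v**3.
The quadratic part v**2 - u**2 = (v − u)(v + u) splits into two distinct linear factors, so there are two distinct tangent lines y − 1 = ±(x − 2) — this is a node (ordinary double point).
Classification: node.


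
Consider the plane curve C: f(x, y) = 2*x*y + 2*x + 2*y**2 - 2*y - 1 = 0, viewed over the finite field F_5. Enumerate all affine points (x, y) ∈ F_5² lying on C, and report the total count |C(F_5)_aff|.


Affine F_5-points: {(2, 2), (3, 0), (3, 3), (4, 1)}; count = 4.

For each of the 25 pairs (x, y) ∈ F_5², evaluate f(x, y) mod 5. Record the zeros.
  x = 0: [0↦4, 1↦4, 2↦3, 3↦1, 4↦3]  zeros at y ∈ ∅
  x = 1: [0↦1, 1↦3, 2↦4, 3↦4, 4↦3]  zeros at y ∈ ∅
  x = 2: [0↦3, 1↦2, 2↦0, 3↦2, 4↦3]  zeros at y ∈ {2}
  x = 3: [0↦0, 1↦1, 2↦1, 3↦0, 4↦3]  zeros at y ∈ {0, 3}
  x = 4: [0↦2, 1↦0, 2↦2, 3↦3, 4↦3]  zeros at y ∈ {1}
Collecting zeros: affine points = {(2, 2), (3, 0), (3, 3), (4, 1)}.
Total count |C(F_5)_aff| = 4.


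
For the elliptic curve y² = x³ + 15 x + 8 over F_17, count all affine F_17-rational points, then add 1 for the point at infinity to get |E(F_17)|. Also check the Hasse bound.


Affine points = {(0, 5), (0, 12), (4, 8), (4, 9), (5, 2), (5, 15), (6, 5), (6, 12), (10, 6), (10, 11), (11, 5), (11, 12), (14, 2), (14, 15), (15, 2), (15, 15), (16, 3), (16, 14)}; affine count = 18; |E(F_17)| = 19.

Discriminant check: Δ ∝ 4a³ + 27b² = 4·15³ + 27·8² = 4·3375 + 27·64 ≡ 13 (mod 17). Nonzero ⇒ E is nonsingular.
For each x ∈ F_17, compute rhs = x³ + 15·x + 8 mod 17, then count y ∈ F_17 with y² ≡ rhs.
  x = 0: rhs = 8, matching y values: 5, 12 (2 points).
  x = 1: rhs = 7, matching y values: none (0 points).
  x = 2: rhs = 12, matching y values: none (0 points).
  x = 3: rhs = 12, matching y values: none (0 points).
  x = 4: rhs = 13, matching y values: 8, 9 (2 points).
  x = 5: rhs = 4, matching y values: 2, 15 (2 points).
  x = 6: rhs = 8, matching y values: 5, 12 (2 points).
  x = 7: rhs = 14, matching y values: none (0 points).
  x = 8: rhs = 11, matching y values: none (0 points).
  x = 9: rhs = 5, matching y values: none (0 points).
  x = 10: rhs = 2, matching y values: 6, 11 (2 points).
  x = 11: rhs = 8, matching y values: 5, 12 (2 points).
  x = 12: rhs = 12, matching y values: none (0 points).
  x = 13: rhs = 3, matching y values: none (0 points).
  x = 14: rhs = 4, matching y values: 2, 15 (2 points).
  x = 15: rhs = 4, matching y values: 2, 15 (2 points).
  x = 16: rhs = 9, matching y values: 3, 14 (2 points).
Total affine count: 18.
Full point count |E(F_17)| = 18 + 1 = 19.
Hasse bound: |19 − (17+1)| = |1| = 1 ≤ 2√17 ≈ 8.2462 ✓.


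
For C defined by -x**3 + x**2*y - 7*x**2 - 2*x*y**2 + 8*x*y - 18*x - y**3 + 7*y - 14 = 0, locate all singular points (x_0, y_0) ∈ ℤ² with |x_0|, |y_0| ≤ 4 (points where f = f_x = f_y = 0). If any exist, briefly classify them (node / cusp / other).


Singular points: {(-2, 1)}; classification: cusp.

Compute partial derivatives:
  f_x = -3*x**2 + 2*x*y - 14*x - 2*y**2 + 8*y - 18.
  f_y = x**2 - 4*x*y + 8*x - 3*y**2 + 7.
Scan x_0 ∈ {−4, ..., 4}. For each x_0, f_y(x_0, y) is a polynomial in y; find its integer roots y ∈ {−4, ..., 4}, then test f_x and f at those candidates.
  x = -4: f_y(-4, y) = -3*y**2 + 16*y - 9; no integer root y with |y| ≤ 4.
  x = -3: f_y(-3, y) = -3*y**2 + 12*y - 8; no integer root y with |y| ≤ 4.
  x = -2: f_y(-2, y) = -3*y**2 + 8*y - 5; vanishes at y ∈ {1}. (-2, 1): f_x = 0, f = 0 — SINGULAR.
  x = -1: f_y(-1, y) = -3*y**2 + 4*y; vanishes at y ∈ {0}. (-1, 0): f_x = -7 ≠ 0.
  x = 0: f_y(0, y) = 7 - 3*y**2; no integer root y with |y| ≤ 4.
  x = 1: f_y(1, y) = -3*y**2 - 4*y + 16; no integer root y with |y| ≤ 4.
  x = 2: f_y(2, y) = -3*y**2 - 8*y + 27; no integer root y with |y| ≤ 4.
  x = 3: f_y(3, y) = -3*y**2 - 12*y + 40; no integer root y with |y| ≤ 4.
  x = 4: f_y(4, y) = -3*y**2 - 16*y + 55; no integer root y with |y| ≤ 4.
Only singular point on the grid: (-2, 1).
Classify: substitute x = -2 + u, y = 1 + v and expand: f = -u**3 + u**2*v - 2*u*v**2 - v**3 + v**2.
No constant or linear terms (consistent with a singular point). Quadratic part: v**2. Cubic part: -u**3 + u**2*v - 2*u*v**2 - v**3.
The quadratic part v**2 is a perfect square, so there is a single (double) tangent line v = 0, i.e. y = 1. Restricting the cubic part to that line (v = 0) leaves -u**3 ≠ 0, so f is not divisible by v and the branch is v² ≈ u**3 to lowest order — this is a cusp.
Classification: cusp.


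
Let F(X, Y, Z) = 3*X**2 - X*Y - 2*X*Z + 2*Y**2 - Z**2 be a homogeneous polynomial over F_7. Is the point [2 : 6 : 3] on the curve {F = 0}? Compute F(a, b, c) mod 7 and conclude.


F(2,6,3) ≡ 2 (mod 7); P is NOT on the curve.

Evaluate F(2, 6, 3) term-by-term (mod 7).
  3*X**2 ↦ 3·4·1·1 = 12
  -X*Y ↦ -1·2·6·1 = -12
  -2*X*Z ↦ -2·2·1·3 = -12
  2*Y**2 ↦ 2·1·36·1 = 72
  -Z**2 ↦ -1·1·1·9 = -9
Sum: F(2, 6, 3) = (12) + (-12) + (-12) + (72) + (-9) = 51.
Reducing mod 7: 51 ≡ 2 (mod 7).
Since F(a, b, c) ≡ 2 ≠ 0 (mod 7), P does NOT lie on the curve.


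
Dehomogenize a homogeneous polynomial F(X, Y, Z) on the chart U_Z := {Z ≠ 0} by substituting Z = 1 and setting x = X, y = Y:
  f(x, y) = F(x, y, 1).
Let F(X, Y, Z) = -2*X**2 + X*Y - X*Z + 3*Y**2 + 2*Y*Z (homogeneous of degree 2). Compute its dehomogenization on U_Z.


f(x, y) = -2*x**2 + x*y - x + 3*y**2 + 2*y

On U_Z we set Z = 1. Each monomial c·X^i·Y^j·Z^k in F becomes c·x^i·y^j·1^k = c·x^i·y^j.
Substituting Z = 1: F(X, Y, 1) = -2*x**2 + x*y - x + 3*y**2 + 2*y.
Note: deg(f) ≤ deg(F) = 2; strict inequality happens when F is divisible by Z (lost terms).


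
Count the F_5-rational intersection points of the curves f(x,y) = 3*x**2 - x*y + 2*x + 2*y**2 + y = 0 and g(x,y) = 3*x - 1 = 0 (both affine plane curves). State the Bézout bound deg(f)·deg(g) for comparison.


Common zeros: ∅; count = 0; Bézout bound = 2.

deg(f) = 2, deg(g) = 1, so Bézout bound = 2.
Scan x ∈ F_5. For each x, list the y ∈ F_5 with f(x, y) ≡ 0 and those with g(x, y) ≡ 0 (mod 5); the common zeros in that column are the intersection.
  x = 0: f ≡ 0 at y ∈ {0, 2}; g ≡ 0 at y ∈ ∅; common: ∅.
  x = 1: f ≡ 0 at y ∈ {0}; g ≡ 0 at y ∈ ∅; common: ∅.
  x = 2: f ≡ 0 at y ∈ ∅; g ≡ 0 at y ∈ {0, 1, 2, 3, 4}; common: ∅.
  x = 3: f ≡ 0 at y ∈ {3}; g ≡ 0 at y ∈ ∅; common: ∅.
  x = 4: f ≡ 0 at y ∈ {1, 3}; g ≡ 0 at y ∈ ∅; common: ∅.
Collecting: common zeros = ∅, so the count is 0.
Comparison with the Bézout bound: 0 ≤ 2 = deg(f)·deg(g), as expected for curves with no common component (the affine F_5-count falls short of the bound because intersections may lie at infinity, over extension fields, or carry multiplicity).


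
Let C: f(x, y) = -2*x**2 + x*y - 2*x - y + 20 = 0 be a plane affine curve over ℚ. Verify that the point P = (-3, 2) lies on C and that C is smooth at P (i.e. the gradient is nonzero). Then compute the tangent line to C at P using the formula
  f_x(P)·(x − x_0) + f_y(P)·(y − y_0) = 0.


Tangent line at P: 12*x - 4*y + 44 = 0.

Step 1: f(-3, 2) = 0, so P lies on C.
Step 2: partial derivatives
  f_x(x, y) = -4*x + y - 2, f_y(x, y) = x - 1.
  f_x(P) = 12, f_y(P) = -4 (gradient nonzero, so P is smooth).
Step 3: tangent line at P: 12·(x − -3) + -4·(y − 2) = 0.
Expanding: 12*x - 4*y + 44 = 0.


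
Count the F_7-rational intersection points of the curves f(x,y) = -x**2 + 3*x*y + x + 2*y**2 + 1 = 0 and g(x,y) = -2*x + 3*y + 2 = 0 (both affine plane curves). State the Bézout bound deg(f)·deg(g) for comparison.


Common zeros: {(2, 3), (4, 2)}; count = 2; Bézout bound = 2.

deg(f) = 2, deg(g) = 1, so Bézout bound = 2.
Scan x ∈ F_7. For each x, list the y ∈ F_7 with f(x, y) ≡ 0 and those with g(x, y) ≡ 0 (mod 7); the common zeros in that column are the intersection.
  x = 0: f ≡ 0 at y ∈ ∅; g ≡ 0 at y ∈ {4}; common: ∅.
  x = 1: f ≡ 0 at y ∈ {3, 6}; g ≡ 0 at y ∈ {0}; common: ∅.
  x = 2: f ≡ 0 at y ∈ {1, 3}; g ≡ 0 at y ∈ {3}; common: {3}.
  x = 3: f ≡ 0 at y ∈ {2, 4}; g ≡ 0 at y ∈ {6}; common: ∅.
  x = 4: f ≡ 0 at y ∈ {2, 6}; g ≡ 0 at y ∈ {2}; common: {2}.
  x = 5: f ≡ 0 at y ∈ ∅; g ≡ 0 at y ∈ {5}; common: ∅.
  x = 6: f ≡ 0 at y ∈ ∅; g ≡ 0 at y ∈ {1}; common: ∅.
Collecting: common zeros = {(2, 3), (4, 2)}, so the count is 2.
Comparison with the Bézout bound: 2 ≤ 2 = deg(f)·deg(g), as expected for curves with no common component (the bound is attained).


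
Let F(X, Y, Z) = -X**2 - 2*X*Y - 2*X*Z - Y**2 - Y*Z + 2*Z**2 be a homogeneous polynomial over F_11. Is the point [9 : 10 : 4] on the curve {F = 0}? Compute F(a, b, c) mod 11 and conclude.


F(9,10,4) ≡ 10 (mod 11); P is NOT on the curve.

Evaluate F(9, 10, 4) term-by-term (mod 11).
  -X**2 ↦ -1·81·1·1 = -81
  -2*X*Y ↦ -2·9·10·1 = -180
  -2*X*Z ↦ -2·9·1·4 = -72
  -Y**2 ↦ -1·1·100·1 = -100
  -Y*Z ↦ -1·1·10·4 = -40
  2*Z**2 ↦ 2·1·1·16 = 32
Sum: F(9, 10, 4) = (-81) + (-180) + (-72) + (-100) + (-40) + (32) = -441.
Reducing mod 11: -441 ≡ 10 (mod 11).
Since F(a, b, c) ≡ 10 ≠ 0 (mod 11), P does NOT lie on the curve.


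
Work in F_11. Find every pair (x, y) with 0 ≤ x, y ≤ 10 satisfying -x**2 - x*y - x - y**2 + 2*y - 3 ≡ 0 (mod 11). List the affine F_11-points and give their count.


Affine F_11-points: {(0, 4), (0, 9), (1, 3), (1, 9), (4, 10), (5, 0), (5, 8), (6, 3), (6, 4), (7, 7), (7, 10), (8, 8)}; count = 12.

For each of the 121 pairs (x, y) ∈ F_11², evaluate f(x, y) mod 11. Record the zeros.
  x = 0: [0↦8, 1↦9, 2↦8, 3↦5, 4↦0, 5↦4, 6↦6, 7↦6, 8↦4, 9↦0, 10↦5]  zeros at y ∈ {4, 9}
  x = 1: [0↦6, 1↦6, 2↦4, 3↦0, 4↦5, 5↦8, 6↦9, 7↦8, 8↦5, 9↦0, 10↦4]  zeros at y ∈ {3, 9}
  x = 2: [0↦2, 1↦1, 2↦9, 3↦4, 4↦8, 5↦10, 6↦10, 7↦8, 8↦4, 9↦9, 10↦1]  zeros at y ∈ ∅
  x = 3: [0↦7, 1↦5, 2↦1, 3↦6, 4↦9, 5↦10, 6↦9, 7↦6, 8↦1, 9↦5, 10↦7]  zeros at y ∈ ∅
  x = 4: [0↦10, 1↦7, 2↦2, 3↦6, 4↦8, 5↦8, 6↦6, 7↦2, 8↦7, 9↦10, 10↦0]  zeros at y ∈ {10}
  x = 5: [0↦0, 1↦7, 2↦1, 3↦4, 4↦5, 5↦4, 6↦1, 7↦7, 8↦0, 9↦2, 10↦2]  zeros at y ∈ {0, 8}
  x = 6: [0↦10, 1↦5, 2↦9, 3↦0, 4↦0, 5↦9, 6↦5, 7↦10, 8↦2, 9↦3, 10↦2]  zeros at y ∈ {3, 4}
  x = 7: [0↦7, 1↦1, 2↦4, 3↦5, 4↦4, 5↦1, 6↦7, 7↦0, 8↦2, 9↦2, 10↦0]  zeros at y ∈ {7, 10}
  x = 8: [0↦2, 1↦6, 2↦8, 3↦8, 4↦6, 5↦2, 6↦7, 7↦10, 8↦0, 9↦10, 10↦7]  zeros at y ∈ {8}
  x = 9: [0↦6, 1↦9, 2↦10, 3↦9, 4↦6, 5↦1, 6↦5, 7↦7, 8↦7, 9↦5, 10↦1]  zeros at y ∈ ∅
  x = 10: [0↦8, 1↦10, 2↦10, 3↦8, 4↦4, 5↦9, 6↦1, 7↦2, 8↦1, 9↦9, 10↦4]  zeros at y ∈ ∅
Collecting zeros: affine points = {(0, 4), (0, 9), (1, 3), (1, 9), (4, 10), (5, 0), (5, 8), (6, 3), (6, 4), (7, 7), (7, 10), (8, 8)}.
Total count |C(F_11)_aff| = 12.


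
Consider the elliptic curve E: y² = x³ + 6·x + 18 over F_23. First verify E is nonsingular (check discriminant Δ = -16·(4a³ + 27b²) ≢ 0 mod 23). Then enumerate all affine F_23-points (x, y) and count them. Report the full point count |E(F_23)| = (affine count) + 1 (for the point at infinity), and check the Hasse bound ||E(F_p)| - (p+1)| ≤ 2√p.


Affine points = {(0, 8), (0, 15), (1, 5), (1, 18), (5, 9), (5, 14), (7, 9), (7, 14), (8, 7), (8, 16), (11, 9), (11, 14), (12, 1), (12, 22), (13, 4), (13, 19), (16, 1), (16, 22), (18, 1), (18, 22)}; affine count = 20; |E(F_23)| = 21.

Discriminant check: Δ ∝ 4a³ + 27b² = 4·6³ + 27·18² = 4·216 + 27·324 ≡ 21 (mod 23). Nonzero ⇒ E is nonsingular.
For each x ∈ F_23, compute rhs = x³ + 6·x + 18 mod 23, then count y ∈ F_23 with y² ≡ rhs.
  x = 0: rhs = 18, matching y values: 8, 15 (2 points).
  x = 1: rhs = 2, matching y values: 5, 18 (2 points).
  x = 2: rhs = 15, matching y values: none (0 points).
  x = 3: rhs = 17, matching y values: none (0 points).
  x = 4: rhs = 14, matching y values: none (0 points).
  x = 5: rhs = 12, matching y values: 9, 14 (2 points).
  x = 6: rhs = 17, matching y values: none (0 points).
  x = 7: rhs = 12, matching y values: 9, 14 (2 points).
  x = 8: rhs = 3, matching y values: 7, 16 (2 points).
  x = 9: rhs = 19, matching y values: none (0 points).
  x = 10: rhs = 20, matching y values: none (0 points).
  x = 11: rhs = 12, matching y values: 9, 14 (2 points).
  x = 12: rhs = 1, matching y values: 1, 22 (2 points).
  x = 13: rhs = 16, matching y values: 4, 19 (2 points).
  x = 14: rhs = 17, matching y values: none (0 points).
  x = 15: rhs = 10, matching y values: none (0 points).
  x = 16: rhs = 1, matching y values: 1, 22 (2 points).
  x = 17: rhs = 19, matching y values: none (0 points).
  x = 18: rhs = 1, matching y values: 1, 22 (2 points).
  x = 19: rhs = 22, matching y values: none (0 points).
  x = 20: rhs = 19, matching y values: none (0 points).
  x = 21: rhs = 21, matching y values: none (0 points).
  x = 22: rhs = 11, matching y values: none (0 points).
Total affine count: 20.
Full point count |E(F_23)| = 20 + 1 = 21.
Hasse bound: |21 − (23+1)| = |-3| = 3 ≤ 2√23 ≈ 9.5917 ✓.


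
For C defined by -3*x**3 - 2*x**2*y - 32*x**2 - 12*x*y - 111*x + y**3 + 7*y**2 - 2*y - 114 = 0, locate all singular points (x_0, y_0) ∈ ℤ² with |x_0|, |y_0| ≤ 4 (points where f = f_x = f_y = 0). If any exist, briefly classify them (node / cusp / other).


Singular points: {(-3, -2)}; classification: node.

Compute partial derivatives:
  f_x = -9*x**2 - 4*x*y - 64*x - 12*y - 111.
  f_y = -2*x**2 - 12*x + 3*y**2 + 14*y - 2.
Scan x_0 ∈ {−4, ..., 4}. For each x_0, f_y(x_0, y) is a polynomial in y; find its integer roots y ∈ {−4, ..., 4}, then test f_x and f at those candidates.
  x = -4: f_y(-4, y) = 3*y**2 + 14*y + 14; no integer root y with |y| ≤ 4.
  x = -3: f_y(-3, y) = 3*y**2 + 14*y + 16; vanishes at y ∈ {-2}. (-3, -2): f_x = 0, f = 0 — SINGULAR.
  x = -2: f_y(-2, y) = 3*y**2 + 14*y + 14; no integer root y with |y| ≤ 4.
  x = -1: f_y(-1, y) = 3*y**2 + 14*y + 8; vanishes at y ∈ {-4}. (-1, -4): f_x = -24 ≠ 0.
  x = 0: f_y(0, y) = 3*y**2 + 14*y - 2; no integer root y with |y| ≤ 4.
  x = 1: f_y(1, y) = 3*y**2 + 14*y - 16; no integer root y with |y| ≤ 4.
  x = 2: f_y(2, y) = 3*y**2 + 14*y - 34; no integer root y with |y| ≤ 4.
  x = 3: f_y(3, y) = 3*y**2 + 14*y - 56; no integer root y with |y| ≤ 4.
  x = 4: f_y(4, y) = 3*y**2 + 14*y - 82; no integer root y with |y| ≤ 4.
Only singular point on the grid: (-3, -2).
Classify: substitute x = -3 + u, y = -2 + v and expand: f = -3*u**3 - 2*u**2*v - u**2 + v**3 + v**2.
No constant or linear terms (consistent with a singular point). Quadratic part: -u**2 + v**2. Cubic part: -3*u**3 - 2*u**2*v + v**3.
The quadratic part v**2 - u**2 = (v − u)(v + u) splits into two distinct linear factors, so there are two distinct tangent lines y − -2 = ±(x − -3) — this is a node (ordinary double point).
Classification: node.


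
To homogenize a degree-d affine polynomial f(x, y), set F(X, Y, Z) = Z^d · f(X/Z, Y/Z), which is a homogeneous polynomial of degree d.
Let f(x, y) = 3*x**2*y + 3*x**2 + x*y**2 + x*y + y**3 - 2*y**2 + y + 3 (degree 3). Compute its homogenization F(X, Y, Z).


F(X, Y, Z) = 3*X**2*Y + 3*X**2*Z + X*Y**2 + X*Y*Z + Y**3 - 2*Y**2*Z + Y*Z**2 + 3*Z**3

deg(f) = 3.
Substitute x = X/Z, y = Y/Z into f, then multiply by Z^3.
  monomial 3·x^2·y^1 ↦ 3·X^2·Y^1·Z^0.
  monomial 3·x^2·y^0 ↦ 3·X^2·Y^0·Z^1.
  monomial 1·x^1·y^2 ↦ 1·X^1·Y^2·Z^0.
  monomial 1·x^1·y^1 ↦ 1·X^1·Y^1·Z^1.
  monomial 1·x^0·y^3 ↦ 1·X^0·Y^3·Z^0.
  monomial -2·x^0·y^2 ↦ -2·X^0·Y^2·Z^1.
  monomial 1·x^0·y^1 ↦ 1·X^0·Y^1·Z^2.
  monomial 3·x^0·y^0 ↦ 3·X^0·Y^0·Z^3.
Collecting: F(X, Y, Z) = 3*X**2*Y + 3*X**2*Z + X*Y**2 + X*Y*Z + Y**3 - 2*Y**2*Z + Y*Z**2 + 3*Z**3.


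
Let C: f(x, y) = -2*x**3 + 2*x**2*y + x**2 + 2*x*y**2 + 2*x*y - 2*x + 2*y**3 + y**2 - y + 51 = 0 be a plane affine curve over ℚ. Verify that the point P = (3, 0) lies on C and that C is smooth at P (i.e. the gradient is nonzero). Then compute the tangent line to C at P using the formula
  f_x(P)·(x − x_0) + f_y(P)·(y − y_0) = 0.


Tangent line at P: -50*x + 23*y + 150 = 0.

Step 1: f(3, 0) = 0, so P lies on C.
Step 2: partial derivatives
  f_x(x, y) = -6*x**2 + 4*x*y + 2*x + 2*y**2 + 2*y - 2, f_y(x, y) = 2*x**2 + 4*x*y + 2*x + 6*y**2 + 2*y - 1.
  f_x(P) = -50, f_y(P) = 23 (gradient nonzero, so P is smooth).
Step 3: tangent line at P: -50·(x − 3) + 23·(y − 0) = 0.
Expanding: -50*x + 23*y + 150 = 0.


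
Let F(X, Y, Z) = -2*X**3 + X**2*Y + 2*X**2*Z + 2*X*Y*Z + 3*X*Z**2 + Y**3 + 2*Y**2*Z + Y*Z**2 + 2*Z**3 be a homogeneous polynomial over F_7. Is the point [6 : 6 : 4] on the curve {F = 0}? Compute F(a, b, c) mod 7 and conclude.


F(6,6,4) ≡ 4 (mod 7); P is NOT on the curve.

Evaluate F(6, 6, 4) term-by-term (mod 7).
  -2*X**3 ↦ -2·216·1·1 = -432
  X**2*Y ↦ 1·36·6·1 = 216
  2*X**2*Z ↦ 2·36·1·4 = 288
  2*X*Y*Z ↦ 2·6·6·4 = 288
  3*X*Z**2 ↦ 3·6·1·16 = 288
  Y**3 ↦ 1·1·216·1 = 216
  2*Y**2*Z ↦ 2·1·36·4 = 288
  Y*Z**2 ↦ 1·1·6·16 = 96
  2*Z**3 ↦ 2·1·1·64 = 128
Sum: F(6, 6, 4) = (-432) + (216) + (288) + (288) + (288) + (216) + (288) + (96) + (128) = 1376.
Reducing mod 7: 1376 ≡ 4 (mod 7).
Since F(a, b, c) ≡ 4 ≠ 0 (mod 7), P does NOT lie on the curve.


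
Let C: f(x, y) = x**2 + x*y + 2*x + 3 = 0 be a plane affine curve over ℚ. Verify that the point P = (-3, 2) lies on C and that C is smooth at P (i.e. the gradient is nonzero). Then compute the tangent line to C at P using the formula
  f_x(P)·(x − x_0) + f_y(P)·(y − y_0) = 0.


Tangent line at P: -2*x - 3*y = 0.

Step 1: f(-3, 2) = 0, so P lies on C.
Step 2: partial derivatives
  f_x(x, y) = 2*x + y + 2, f_y(x, y) = x.
  f_x(P) = -2, f_y(P) = -3 (gradient nonzero, so P is smooth).
Step 3: tangent line at P: -2·(x − -3) + -3·(y − 2) = 0.
Expanding: -2*x - 3*y = 0.


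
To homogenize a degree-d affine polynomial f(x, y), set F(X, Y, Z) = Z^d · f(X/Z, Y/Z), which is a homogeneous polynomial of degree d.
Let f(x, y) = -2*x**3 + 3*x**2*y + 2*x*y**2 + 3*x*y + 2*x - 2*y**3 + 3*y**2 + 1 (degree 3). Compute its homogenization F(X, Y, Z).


F(X, Y, Z) = -2*X**3 + 3*X**2*Y + 2*X*Y**2 + 3*X*Y*Z + 2*X*Z**2 - 2*Y**3 + 3*Y**2*Z + Z**3

deg(f) = 3.
Substitute x = X/Z, y = Y/Z into f, then multiply by Z^3.
  monomial -2·x^3·y^0 ↦ -2·X^3·Y^0·Z^0.
  monomial 3·x^2·y^1 ↦ 3·X^2·Y^1·Z^0.
  monomial 2·x^1·y^2 ↦ 2·X^1·Y^2·Z^0.
  monomial 3·x^1·y^1 ↦ 3·X^1·Y^1·Z^1.
  monomial 2·x^1·y^0 ↦ 2·X^1·Y^0·Z^2.
  monomial -2·x^0·y^3 ↦ -2·X^0·Y^3·Z^0.
  monomial 3·x^0·y^2 ↦ 3·X^0·Y^2·Z^1.
  monomial 1·x^0·y^0 ↦ 1·X^0·Y^0·Z^3.
Collecting: F(X, Y, Z) = -2*X**3 + 3*X**2*Y + 2*X*Y**2 + 3*X*Y*Z + 2*X*Z**2 - 2*Y**3 + 3*Y**2*Z + Z**3.


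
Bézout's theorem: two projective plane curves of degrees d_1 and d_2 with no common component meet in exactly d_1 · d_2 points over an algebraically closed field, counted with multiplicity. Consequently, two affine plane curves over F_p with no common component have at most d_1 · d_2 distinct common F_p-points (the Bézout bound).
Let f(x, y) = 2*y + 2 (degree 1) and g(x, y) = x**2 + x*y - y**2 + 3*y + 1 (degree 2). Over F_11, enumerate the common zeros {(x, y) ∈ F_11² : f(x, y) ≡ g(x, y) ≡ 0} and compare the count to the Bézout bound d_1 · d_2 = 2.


Common zeros: ∅; count = 0; Bézout bound = 2.

deg(f) = 1, deg(g) = 2, so Bézout bound = 2.
Scan x ∈ F_11. For each x, list the y ∈ F_11 with f(x, y) ≡ 0 and those with g(x, y) ≡ 0 (mod 11); the common zeros in that column are the intersection.
  x = 0: f ≡ 0 at y ∈ {10}; g ≡ 0 at y ∈ ∅; common: ∅.
  x = 1: f ≡ 0 at y ∈ {10}; g ≡ 0 at y ∈ ∅; common: ∅.
  x = 2: f ≡ 0 at y ∈ {10}; g ≡ 0 at y ∈ {2, 3}; common: ∅.
  x = 3: f ≡ 0 at y ∈ {10}; g ≡ 0 at y ∈ ∅; common: ∅.
  x = 4: f ≡ 0 at y ∈ {10}; g ≡ 0 at y ∈ ∅; common: ∅.
  x = 5: f ≡ 0 at y ∈ {10}; g ≡ 0 at y ∈ {1, 7}; common: ∅.
  x = 6: f ≡ 0 at y ∈ {10}; g ≡ 0 at y ∈ {3, 6}; common: ∅.
  x = 7: f ≡ 0 at y ∈ {10}; g ≡ 0 at y ∈ {2, 8}; common: ∅.
  x = 8: f ≡ 0 at y ∈ {10}; g ≡ 0 at y ∈ ∅; common: ∅.
  x = 9: f ≡ 0 at y ∈ {10}; g ≡ 0 at y ∈ ∅; common: ∅.
  x = 10: f ≡ 0 at y ∈ {10}; g ≡ 0 at y ∈ {6, 7}; common: ∅.
Collecting: common zeros = ∅, so the count is 0.
Comparison with the Bézout bound: 0 ≤ 2 = deg(f)·deg(g), as expected for curves with no common component (the affine F_11-count falls short of the bound because intersections may lie at infinity, over extension fields, or carry multiplicity).


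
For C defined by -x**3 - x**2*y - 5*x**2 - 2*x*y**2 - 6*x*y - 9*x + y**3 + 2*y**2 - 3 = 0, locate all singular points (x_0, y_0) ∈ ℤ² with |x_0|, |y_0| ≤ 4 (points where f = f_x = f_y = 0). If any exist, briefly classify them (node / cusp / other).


Singular points: {(-1, -1)}; classification: node.

Compute partial derivatives:
  f_x = -3*x**2 - 2*x*y - 10*x - 2*y**2 - 6*y - 9.
  f_y = -x**2 - 4*x*y - 6*x + 3*y**2 + 4*y.
Scan x_0 ∈ {−4, ..., 4}. For each x_0, f_y(x_0, y) is a polynomial in y; find its integer roots y ∈ {−4, ..., 4}, then test f_x and f at those candidates.
  x = -4: f_y(-4, y) = 3*y**2 + 20*y + 8; no integer root y with |y| ≤ 4.
  x = -3: f_y(-3, y) = 3*y**2 + 16*y + 9; no integer root y with |y| ≤ 4.
  x = -2: f_y(-2, y) = 3*y**2 + 12*y + 8; no integer root y with |y| ≤ 4.
  x = -1: f_y(-1, y) = 3*y**2 + 8*y + 5; vanishes at y ∈ {-1}. (-1, -1): f_x = 0, f = 0 — SINGULAR.
  x = 0: f_y(0, y) = 3*y**2 + 4*y; vanishes at y ∈ {0}. (0, 0): f_x = -9 ≠ 0.
  x = 1: f_y(1, y) = 3*y**2 - 7; no integer root y with |y| ≤ 4.
  x = 2: f_y(2, y) = 3*y**2 - 4*y - 16; no integer root y with |y| ≤ 4.
  x = 3: f_y(3, y) = 3*y**2 - 8*y - 27; no integer root y with |y| ≤ 4.
  x = 4: f_y(4, y) = 3*y**2 - 12*y - 40; no integer root y with |y| ≤ 4.
Only singular point on the grid: (-1, -1).
Classify: substitute x = -1 + u, y = -1 + v and expand: f = -u**3 - u**2*v - u**2 - 2*u*v**2 + v**3 + v**2.
No constant or linear terms (consistent with a singular point). Quadratic part: -u**2 + v**2. Cubic part: -u**3 - u**2*v - 2*u*v**2 + v**3.
The quadratic part v**2 - u**2 = (v − u)(v + u) splits into two distinct linear factors, so there are two distinct tangent lines y − -1 = ±(x − -1) — this is a node (ordinary double point).
Classification: node.


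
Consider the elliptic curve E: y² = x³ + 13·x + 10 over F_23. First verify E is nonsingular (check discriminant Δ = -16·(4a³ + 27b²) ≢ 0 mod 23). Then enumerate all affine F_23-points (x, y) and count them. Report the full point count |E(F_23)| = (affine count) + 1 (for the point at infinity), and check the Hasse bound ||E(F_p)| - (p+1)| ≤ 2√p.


Affine points = {(1, 1), (1, 22), (5, 4), (5, 19), (10, 6), (10, 17), (11, 9), (11, 14), (12, 10), (12, 13), (16, 6), (16, 17), (18, 2), (18, 21), (19, 3), (19, 20), (20, 6), (20, 17)}; affine count = 18; |E(F_23)| = 19.

Discriminant check: Δ ∝ 4a³ + 27b² = 4·13³ + 27·10² = 4·2197 + 27·100 ≡ 11 (mod 23). Nonzero ⇒ E is nonsingular.
For each x ∈ F_23, compute rhs = x³ + 13·x + 10 mod 23, then count y ∈ F_23 with y² ≡ rhs.
  x = 0: rhs = 10, matching y values: none (0 points).
  x = 1: rhs = 1, matching y values: 1, 22 (2 points).
  x = 2: rhs = 21, matching y values: none (0 points).
  x = 3: rhs = 7, matching y values: none (0 points).
  x = 4: rhs = 11, matching y values: none (0 points).
  x = 5: rhs = 16, matching y values: 4, 19 (2 points).
  x = 6: rhs = 5, matching y values: none (0 points).
  x = 7: rhs = 7, matching y values: none (0 points).
  x = 8: rhs = 5, matching y values: none (0 points).
  x = 9: rhs = 5, matching y values: none (0 points).
  x = 10: rhs = 13, matching y values: 6, 17 (2 points).
  x = 11: rhs = 12, matching y values: 9, 14 (2 points).
  x = 12: rhs = 8, matching y values: 10, 13 (2 points).
  x = 13: rhs = 7, matching y values: none (0 points).
  x = 14: rhs = 15, matching y values: none (0 points).
  x = 15: rhs = 15, matching y values: none (0 points).
  x = 16: rhs = 13, matching y values: 6, 17 (2 points).
  x = 17: rhs = 15, matching y values: none (0 points).
  x = 18: rhs = 4, matching y values: 2, 21 (2 points).
  x = 19: rhs = 9, matching y values: 3, 20 (2 points).
  x = 20: rhs = 13, matching y values: 6, 17 (2 points).
  x = 21: rhs = 22, matching y values: none (0 points).
  x = 22: rhs = 19, matching y values: none (0 points).
Total affine count: 18.
Full point count |E(F_23)| = 18 + 1 = 19.
Hasse bound: |19 − (23+1)| = |-5| = 5 ≤ 2√23 ≈ 9.5917 ✓.


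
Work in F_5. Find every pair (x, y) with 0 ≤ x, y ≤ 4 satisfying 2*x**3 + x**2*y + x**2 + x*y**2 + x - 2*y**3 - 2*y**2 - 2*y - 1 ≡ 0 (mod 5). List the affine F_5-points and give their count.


Affine F_5-points: {(1, 4), (3, 0)}; count = 2.

For each of the 25 pairs (x, y) ∈ F_5², evaluate f(x, y) mod 5. Record the zeros.
  x = 0: [0↦4, 1↦3, 2↦1, 3↦1, 4↦1]  zeros at y ∈ ∅
  x = 1: [0↦3, 1↦4, 2↦1, 3↦2, 4↦0]  zeros at y ∈ {4}
  x = 2: [0↦1, 1↦1, 2↦4, 3↦3, 4↦1]  zeros at y ∈ ∅
  x = 3: [0↦0, 1↦1, 2↦2, 3↦1, 4↦1]  zeros at y ∈ {0}
  x = 4: [0↦2, 1↦1, 2↦2, 3↦3, 4↦2]  zeros at y ∈ ∅
Collecting zeros: affine points = {(1, 4), (3, 0)}.
Total count |C(F_5)_aff| = 2.


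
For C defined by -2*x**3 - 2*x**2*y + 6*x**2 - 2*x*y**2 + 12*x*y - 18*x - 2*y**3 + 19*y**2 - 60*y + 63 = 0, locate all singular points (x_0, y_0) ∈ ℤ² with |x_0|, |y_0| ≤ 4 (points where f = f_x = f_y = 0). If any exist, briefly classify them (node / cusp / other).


Singular points: {(0, 3)}; classification: cusp.

Compute partial derivatives:
  f_x = -6*x**2 - 4*x*y + 12*x - 2*y**2 + 12*y - 18.
  f_y = -2*x**2 - 4*x*y + 12*x - 6*y**2 + 38*y - 60.
Scan x_0 ∈ {−4, ..., 4}. For each x_0, f_y(x_0, y) is a polynomial in y; find its integer roots y ∈ {−4, ..., 4}, then test f_x and f at those candidates.
  x = -4: f_y(-4, y) = -6*y**2 + 54*y - 140; no integer root y with |y| ≤ 4.
  x = -3: f_y(-3, y) = -6*y**2 + 50*y - 114; no integer root y with |y| ≤ 4.
  x = -2: f_y(-2, y) = -6*y**2 + 46*y - 92; no integer root y with |y| ≤ 4.
  x = -1: f_y(-1, y) = -6*y**2 + 42*y - 74; no integer root y with |y| ≤ 4.
  x = 0: f_y(0, y) = -6*y**2 + 38*y - 60; vanishes at y ∈ {3}. (0, 3): f_x = 0, f = 0 — SINGULAR.
  x = 1: f_y(1, y) = -6*y**2 + 34*y - 50; no integer root y with |y| ≤ 4.
  x = 2: f_y(2, y) = -6*y**2 + 30*y - 44; no integer root y with |y| ≤ 4.
  x = 3: f_y(3, y) = -6*y**2 + 26*y - 42; no integer root y with |y| ≤ 4.
  x = 4: f_y(4, y) = -6*y**2 + 22*y - 44; no integer root y with |y| ≤ 4.
Only singular point on the grid: (0, 3).
Classify: substitute x = 0 + u, y = 3 + v and expand: f = -2*u**3 - 2*u**2*v - 2*u*v**2 - 2*v**3 + v**2.
No constant or linear terms (consistent with a singular point). Quadratic part: v**2. Cubic part: -2*u**3 - 2*u**2*v - 2*u*v**2 - 2*v**3.
The quadratic part v**2 is a perfect square, so there is a single (double) tangent line v = 0, i.e. y = 3. Restricting the cubic part to that line (v = 0) leaves -2*u**3 ≠ 0, so f is not divisible by v and the branch is v² ≈ 2*u**3 to lowest order — this is a cusp.
Classification: cusp.


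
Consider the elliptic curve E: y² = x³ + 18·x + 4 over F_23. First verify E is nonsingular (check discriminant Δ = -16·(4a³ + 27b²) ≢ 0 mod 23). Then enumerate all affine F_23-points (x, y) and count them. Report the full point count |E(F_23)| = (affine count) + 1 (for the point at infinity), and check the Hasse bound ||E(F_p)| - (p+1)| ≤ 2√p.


Affine points = {(0, 2), (0, 21), (1, 0), (2, 5), (2, 18), (3, 4), (3, 19), (4, 5), (4, 18), (5, 9), (5, 14), (6, 11), (6, 12), (7, 6), (7, 17), (8, 4), (8, 19), (12, 4), (12, 19), (16, 8), (16, 15), (17, 5), (17, 18), (19, 11), (19, 12), (21, 11), (21, 12), (22, 10), (22, 13)}; affine count = 29; |E(F_23)| = 30.

Discriminant check: Δ ∝ 4a³ + 27b² = 4·18³ + 27·4² = 4·5832 + 27·16 ≡ 1 (mod 23). Nonzero ⇒ E is nonsingular.
For each x ∈ F_23, compute rhs = x³ + 18·x + 4 mod 23, then count y ∈ F_23 with y² ≡ rhs.
  x = 0: rhs = 4, matching y values: 2, 21 (2 points).
  x = 1: rhs = 0, matching y values: 0 (1 points).
  x = 2: rhs = 2, matching y values: 5, 18 (2 points).
  x = 3: rhs = 16, matching y values: 4, 19 (2 points).
  x = 4: rhs = 2, matching y values: 5, 18 (2 points).
  x = 5: rhs = 12, matching y values: 9, 14 (2 points).
  x = 6: rhs = 6, matching y values: 11, 12 (2 points).
  x = 7: rhs = 13, matching y values: 6, 17 (2 points).
  x = 8: rhs = 16, matching y values: 4, 19 (2 points).
  x = 9: rhs = 21, matching y values: none (0 points).
  x = 10: rhs = 11, matching y values: none (0 points).
  x = 11: rhs = 15, matching y values: none (0 points).
  x = 12: rhs = 16, matching y values: 4, 19 (2 points).
  x = 13: rhs = 20, matching y values: none (0 points).
  x = 14: rhs = 10, matching y values: none (0 points).
  x = 15: rhs = 15, matching y values: none (0 points).
  x = 16: rhs = 18, matching y values: 8, 15 (2 points).
  x = 17: rhs = 2, matching y values: 5, 18 (2 points).
  x = 18: rhs = 19, matching y values: none (0 points).
  x = 19: rhs = 6, matching y values: 11, 12 (2 points).
  x = 20: rhs = 15, matching y values: none (0 points).
  x = 21: rhs = 6, matching y values: 11, 12 (2 points).
  x = 22: rhs = 8, matching y values: 10, 13 (2 points).
Total affine count: 29.
Full point count |E(F_23)| = 29 + 1 = 30.
Hasse bound: |30 − (23+1)| = |6| = 6 ≤ 2√23 ≈ 9.5917 ✓.


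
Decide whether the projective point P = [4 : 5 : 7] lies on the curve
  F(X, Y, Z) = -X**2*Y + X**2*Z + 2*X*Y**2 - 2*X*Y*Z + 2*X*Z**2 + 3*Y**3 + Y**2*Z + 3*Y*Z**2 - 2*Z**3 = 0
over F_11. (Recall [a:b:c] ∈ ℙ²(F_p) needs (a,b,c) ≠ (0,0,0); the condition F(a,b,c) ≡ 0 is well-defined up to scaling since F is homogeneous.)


F(4,5,7) ≡ 8 (mod 11); P is NOT on the curve.

Evaluate F(4, 5, 7) term-by-term (mod 11).
  -X**2*Y ↦ -1·16·5·1 = -80
  X**2*Z ↦ 1·16·1·7 = 112
  2*X*Y**2 ↦ 2·4·25·1 = 200
  -2*X*Y*Z ↦ -2·4·5·7 = -280
  2*X*Z**2 ↦ 2·4·1·49 = 392
  3*Y**3 ↦ 3·1·125·1 = 375
  Y**2*Z ↦ 1·1·25·7 = 175
  3*Y*Z**2 ↦ 3·1·5·49 = 735
  -2*Z**3 ↦ -2·1·1·343 = -686
Sum: F(4, 5, 7) = (-80) + (112) + (200) + (-280) + (392) + (375) + (175) + (735) + (-686) = 943.
Reducing mod 11: 943 ≡ 8 (mod 11).
Since F(a, b, c) ≡ 8 ≠ 0 (mod 11), P does NOT lie on the curve.
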